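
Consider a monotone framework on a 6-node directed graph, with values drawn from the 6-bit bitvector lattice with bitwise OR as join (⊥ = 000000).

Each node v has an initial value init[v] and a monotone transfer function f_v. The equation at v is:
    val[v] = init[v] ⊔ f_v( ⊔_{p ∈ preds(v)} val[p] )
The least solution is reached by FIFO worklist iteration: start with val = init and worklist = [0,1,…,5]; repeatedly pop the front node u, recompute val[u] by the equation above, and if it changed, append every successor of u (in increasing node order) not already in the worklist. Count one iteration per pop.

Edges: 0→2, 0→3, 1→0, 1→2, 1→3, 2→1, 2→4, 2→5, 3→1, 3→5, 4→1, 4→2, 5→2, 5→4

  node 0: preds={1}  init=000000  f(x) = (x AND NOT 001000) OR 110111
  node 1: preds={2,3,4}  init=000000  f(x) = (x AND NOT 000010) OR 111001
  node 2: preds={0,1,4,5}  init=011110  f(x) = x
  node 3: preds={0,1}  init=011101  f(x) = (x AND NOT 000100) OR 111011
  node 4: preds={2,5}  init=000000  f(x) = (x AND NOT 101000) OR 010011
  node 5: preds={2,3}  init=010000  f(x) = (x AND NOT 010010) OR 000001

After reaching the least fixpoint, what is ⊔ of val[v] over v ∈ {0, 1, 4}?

Iteration log — 10 steps:
  step 1. node 0  ⊔preds=000000  new=110111  old=000000  +wl: 
  step 2. node 1  ⊔preds=011111  new=111101  old=000000  +wl: 0
  step 3. node 2  ⊔preds=111111  new=111111  old=011110  +wl: 1
  step 4. node 3  ⊔preds=111111  new=111111  old=011101  +wl: 
  step 5. node 4  ⊔preds=111111  new=010111  old=000000  +wl: 2
  step 6. node 5  ⊔preds=111111  new=111101  old=010000  +wl: 4
  step 7. node 0  ⊔preds=111101  new=110111  stable
  step 8. node 1  ⊔preds=111111  new=111101  stable
  step 9. node 2  ⊔preds=111111  new=111111  stable
  step 10. node 4  ⊔preds=111111  new=010111  stable

Least fixpoint reached:
  node 0: 110111
  node 1: 111101
  node 2: 111111
  node 3: 111111
  node 4: 010111
  node 5: 111101

111111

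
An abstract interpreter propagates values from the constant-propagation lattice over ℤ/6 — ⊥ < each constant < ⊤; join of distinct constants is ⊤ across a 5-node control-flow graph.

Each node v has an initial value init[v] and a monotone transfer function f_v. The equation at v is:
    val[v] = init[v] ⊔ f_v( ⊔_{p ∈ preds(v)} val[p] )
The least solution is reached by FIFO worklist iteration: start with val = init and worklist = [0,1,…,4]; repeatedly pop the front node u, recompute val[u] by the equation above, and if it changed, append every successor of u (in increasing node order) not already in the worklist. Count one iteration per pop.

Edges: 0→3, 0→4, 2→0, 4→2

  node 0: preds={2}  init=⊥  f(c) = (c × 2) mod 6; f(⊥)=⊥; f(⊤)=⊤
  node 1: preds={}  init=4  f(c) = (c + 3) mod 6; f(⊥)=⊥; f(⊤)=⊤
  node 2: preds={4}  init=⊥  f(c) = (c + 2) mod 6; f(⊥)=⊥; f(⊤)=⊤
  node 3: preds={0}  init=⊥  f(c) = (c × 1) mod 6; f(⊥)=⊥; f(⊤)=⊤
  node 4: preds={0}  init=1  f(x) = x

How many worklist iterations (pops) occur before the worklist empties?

Iteration log — 12 steps:
  step 1. node 0  ⊔preds=⊥  new=⊥  stable
  step 2. node 1  ⊔preds=⊥  new=4  stable
  step 3. node 2  ⊔preds=1  new=3  old=⊥  +wl: 0
  step 4. node 3  ⊔preds=⊥  new=⊥  stable
  step 5. node 4  ⊔preds=⊥  new=1  stable
  step 6. node 0  ⊔preds=3  new=0  old=⊥  +wl: 3,4
  step 7. node 3  ⊔preds=0  new=0  old=⊥  +wl: 
  step 8. node 4  ⊔preds=0  new=⊤  old=1  +wl: 2
  step 9. node 2  ⊔preds=⊤  new=⊤  old=3  +wl: 0
  step 10. node 0  ⊔preds=⊤  new=⊤  old=0  +wl: 3,4
  step 11. node 3  ⊔preds=⊤  new=⊤  old=0  +wl: 
  step 12. node 4  ⊔preds=⊤  new=⊤  stable

Least fixpoint reached:
  node 0: ⊤
  node 1: 4
  node 2: ⊤
  node 3: ⊤
  node 4: ⊤

12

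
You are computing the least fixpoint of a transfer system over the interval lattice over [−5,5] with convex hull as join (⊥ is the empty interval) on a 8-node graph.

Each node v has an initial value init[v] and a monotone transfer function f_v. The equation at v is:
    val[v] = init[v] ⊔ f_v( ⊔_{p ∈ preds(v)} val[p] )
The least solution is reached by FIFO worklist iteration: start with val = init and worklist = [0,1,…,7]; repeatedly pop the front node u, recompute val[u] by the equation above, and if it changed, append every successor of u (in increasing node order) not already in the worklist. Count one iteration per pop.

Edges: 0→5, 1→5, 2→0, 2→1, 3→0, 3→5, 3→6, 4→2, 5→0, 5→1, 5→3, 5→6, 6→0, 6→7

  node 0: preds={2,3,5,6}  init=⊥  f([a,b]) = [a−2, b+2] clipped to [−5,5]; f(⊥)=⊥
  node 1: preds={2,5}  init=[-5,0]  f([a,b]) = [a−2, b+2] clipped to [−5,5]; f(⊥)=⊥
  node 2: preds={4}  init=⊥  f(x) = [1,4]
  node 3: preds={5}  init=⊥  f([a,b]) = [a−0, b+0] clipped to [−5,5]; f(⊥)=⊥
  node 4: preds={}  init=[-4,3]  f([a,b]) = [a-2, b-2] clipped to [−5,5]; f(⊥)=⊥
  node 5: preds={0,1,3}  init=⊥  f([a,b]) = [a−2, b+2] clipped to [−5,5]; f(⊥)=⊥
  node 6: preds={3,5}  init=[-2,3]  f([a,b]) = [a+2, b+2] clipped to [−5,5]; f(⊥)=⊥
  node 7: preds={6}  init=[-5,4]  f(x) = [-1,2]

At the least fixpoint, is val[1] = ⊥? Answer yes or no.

no

Iteration log — 14 steps:
  step 1. node 0  ⊔preds=[-2,3]  new=[-4,5]  old=⊥  +wl: 
  step 2. node 1  ⊔preds=⊥  new=[-5,0]  stable
  step 3. node 2  ⊔preds=[-4,3]  new=[1,4]  old=⊥  +wl: 0,1
  step 4. node 3  ⊔preds=⊥  new=⊥  stable
  step 5. node 4  ⊔preds=⊥  new=[-4,3]  stable
  step 6. node 5  ⊔preds=[-5,5]  new=[-5,5]  old=⊥  +wl: 3
  step 7. node 6  ⊔preds=[-5,5]  new=[-3,5]  old=[-2,3]  +wl: 
  step 8. node 7  ⊔preds=[-3,5]  new=[-5,4]  stable
  step 9. node 0  ⊔preds=[-5,5]  new=[-5,5]  old=[-4,5]  +wl: 5
  step 10. node 1  ⊔preds=[-5,5]  new=[-5,5]  old=[-5,0]  +wl: 
  step 11. node 3  ⊔preds=[-5,5]  new=[-5,5]  old=⊥  +wl: 0,6
  step 12. node 5  ⊔preds=[-5,5]  new=[-5,5]  stable
  step 13. node 0  ⊔preds=[-5,5]  new=[-5,5]  stable
  step 14. node 6  ⊔preds=[-5,5]  new=[-3,5]  stable

Least fixpoint reached:
  node 0: [-5,5]
  node 1: [-5,5]
  node 2: [1,4]
  node 3: [-5,5]
  node 4: [-4,3]
  node 5: [-5,5]
  node 6: [-3,5]
  node 7: [-5,4]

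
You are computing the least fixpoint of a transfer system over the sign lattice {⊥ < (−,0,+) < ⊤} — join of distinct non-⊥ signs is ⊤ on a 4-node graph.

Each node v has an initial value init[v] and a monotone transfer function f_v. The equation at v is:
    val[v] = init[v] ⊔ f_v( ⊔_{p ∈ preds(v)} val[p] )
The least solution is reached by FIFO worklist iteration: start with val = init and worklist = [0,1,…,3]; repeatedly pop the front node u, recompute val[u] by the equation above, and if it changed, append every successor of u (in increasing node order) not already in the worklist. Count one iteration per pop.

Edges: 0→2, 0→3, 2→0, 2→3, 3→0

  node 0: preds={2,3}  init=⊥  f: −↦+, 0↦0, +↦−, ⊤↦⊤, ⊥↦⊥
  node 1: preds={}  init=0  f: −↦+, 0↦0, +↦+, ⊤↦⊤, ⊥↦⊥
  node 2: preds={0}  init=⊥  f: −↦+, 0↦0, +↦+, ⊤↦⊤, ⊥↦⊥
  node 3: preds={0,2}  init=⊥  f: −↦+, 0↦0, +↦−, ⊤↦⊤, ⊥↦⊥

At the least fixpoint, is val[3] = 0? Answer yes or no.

Trace (4 dequeues):
  [1] u=0 | in ⊥ | out ⊥ | ==
  [2] u=1 | in ⊥ | out 0 | ==
  [3] u=2 | in ⊥ | out ⊥ | ==
  [4] u=3 | in ⊥ | out ⊥ | ==

Converged values:
  [0] ⊥
  [1] 0
  [2] ⊥
  [3] ⊥

no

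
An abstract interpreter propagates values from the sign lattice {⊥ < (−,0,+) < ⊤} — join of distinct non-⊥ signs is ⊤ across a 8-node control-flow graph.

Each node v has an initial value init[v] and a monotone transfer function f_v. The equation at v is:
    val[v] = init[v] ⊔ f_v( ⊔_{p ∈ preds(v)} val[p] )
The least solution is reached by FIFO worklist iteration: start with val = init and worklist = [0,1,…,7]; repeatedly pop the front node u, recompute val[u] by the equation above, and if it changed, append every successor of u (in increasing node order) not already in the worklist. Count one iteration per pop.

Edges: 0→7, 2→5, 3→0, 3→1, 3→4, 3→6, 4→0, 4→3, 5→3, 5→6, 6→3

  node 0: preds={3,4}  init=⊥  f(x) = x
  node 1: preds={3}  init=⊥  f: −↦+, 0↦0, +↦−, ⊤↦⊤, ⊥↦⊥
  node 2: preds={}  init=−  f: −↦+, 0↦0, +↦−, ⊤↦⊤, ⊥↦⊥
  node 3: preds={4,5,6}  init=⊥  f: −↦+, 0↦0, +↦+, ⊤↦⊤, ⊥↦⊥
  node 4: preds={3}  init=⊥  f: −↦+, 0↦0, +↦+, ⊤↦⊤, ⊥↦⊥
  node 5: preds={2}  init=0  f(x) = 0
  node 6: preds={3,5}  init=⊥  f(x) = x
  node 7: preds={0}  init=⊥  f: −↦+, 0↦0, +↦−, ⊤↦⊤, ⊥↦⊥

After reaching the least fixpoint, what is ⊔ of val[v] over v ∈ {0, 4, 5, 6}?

0

Worklist (12 pops):
  #1 pop 0: in=⊥ → ⊥ (no change)
  #2 pop 1: in=⊥ → ⊥ (no change)
  #3 pop 2: in=⊥ → − (no change)
  #4 pop 3: in=0 → 0 (was ⊥); enqueue [0,1]
  #5 pop 4: in=0 → 0 (was ⊥); enqueue [3]
  #6 pop 5: in=− → 0 (no change)
  #7 pop 6: in=0 → 0 (was ⊥); enqueue []
  #8 pop 7: in=⊥ → ⊥ (no change)
  #9 pop 0: in=0 → 0 (was ⊥); enqueue [7]
  #10 pop 1: in=0 → 0 (was ⊥); enqueue []
  #11 pop 3: in=0 → 0 (no change)
  #12 pop 7: in=0 → 0 (was ⊥); enqueue []

Fixpoint:
  val[0] = 0
  val[1] = 0
  val[2] = −
  val[3] = 0
  val[4] = 0
  val[5] = 0
  val[6] = 0
  val[7] = 0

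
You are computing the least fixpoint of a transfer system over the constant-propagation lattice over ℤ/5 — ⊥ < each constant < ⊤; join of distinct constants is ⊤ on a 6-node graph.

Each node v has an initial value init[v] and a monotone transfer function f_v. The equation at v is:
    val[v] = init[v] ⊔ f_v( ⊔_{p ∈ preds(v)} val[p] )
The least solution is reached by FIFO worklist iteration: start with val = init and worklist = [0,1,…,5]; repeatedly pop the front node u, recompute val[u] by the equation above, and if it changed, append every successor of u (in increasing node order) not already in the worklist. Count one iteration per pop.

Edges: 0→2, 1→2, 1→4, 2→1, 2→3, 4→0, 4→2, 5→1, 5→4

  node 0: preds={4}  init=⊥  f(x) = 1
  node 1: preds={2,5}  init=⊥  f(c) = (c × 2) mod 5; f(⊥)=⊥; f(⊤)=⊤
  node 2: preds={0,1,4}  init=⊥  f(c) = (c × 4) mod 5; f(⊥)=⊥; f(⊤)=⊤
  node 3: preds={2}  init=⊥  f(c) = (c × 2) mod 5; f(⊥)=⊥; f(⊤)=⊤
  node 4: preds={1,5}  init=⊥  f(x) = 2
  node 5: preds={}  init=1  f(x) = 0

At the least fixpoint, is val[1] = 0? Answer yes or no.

no

Trace (10 dequeues):
  [1] u=0 | in ⊥ | out 1 | prev ⊥ | push {}
  [2] u=1 | in 1 | out 2 | prev ⊥ | push {}
  [3] u=2 | in ⊤ | out ⊤ | prev ⊥ | push {1}
  [4] u=3 | in ⊤ | out ⊤ | prev ⊥ | push {}
  [5] u=4 | in ⊤ | out 2 | prev ⊥ | push {0,2}
  [6] u=5 | in ⊥ | out ⊤ | prev 1 | push {4}
  [7] u=1 | in ⊤ | out ⊤ | prev 2 | push {}
  [8] u=0 | in 2 | out 1 | ==
  [9] u=2 | in ⊤ | out ⊤ | ==
  [10] u=4 | in ⊤ | out 2 | ==

Converged values:
  [0] 1
  [1] ⊤
  [2] ⊤
  [3] ⊤
  [4] 2
  [5] ⊤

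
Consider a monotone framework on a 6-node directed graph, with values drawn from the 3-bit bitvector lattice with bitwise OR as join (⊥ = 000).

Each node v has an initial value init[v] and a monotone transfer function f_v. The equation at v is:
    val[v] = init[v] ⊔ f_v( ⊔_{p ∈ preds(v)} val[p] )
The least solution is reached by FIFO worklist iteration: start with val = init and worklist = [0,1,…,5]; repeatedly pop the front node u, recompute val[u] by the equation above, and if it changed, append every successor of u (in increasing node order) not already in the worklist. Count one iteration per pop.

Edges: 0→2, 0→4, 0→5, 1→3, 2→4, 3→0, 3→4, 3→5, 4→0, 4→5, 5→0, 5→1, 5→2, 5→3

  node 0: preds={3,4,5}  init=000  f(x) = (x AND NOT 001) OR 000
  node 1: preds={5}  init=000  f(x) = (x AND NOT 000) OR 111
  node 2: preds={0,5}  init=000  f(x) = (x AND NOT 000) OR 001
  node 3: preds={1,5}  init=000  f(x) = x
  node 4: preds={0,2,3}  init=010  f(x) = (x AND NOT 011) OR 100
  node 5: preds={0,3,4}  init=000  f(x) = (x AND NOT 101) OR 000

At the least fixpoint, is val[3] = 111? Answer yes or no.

Trace (12 dequeues):
  [1] u=0 | in 010 | out 010 | prev 000 | push {}
  [2] u=1 | in 000 | out 111 | prev 000 | push {}
  [3] u=2 | in 010 | out 011 | prev 000 | push {}
  [4] u=3 | in 111 | out 111 | prev 000 | push {0}
  [5] u=4 | in 111 | out 110 | prev 010 | push {}
  [6] u=5 | in 111 | out 010 | prev 000 | push {1,2,3}
  [7] u=0 | in 111 | out 110 | prev 010 | push {4,5}
  [8] u=1 | in 010 | out 111 | ==
  [9] u=2 | in 110 | out 111 | prev 011 | push {}
  [10] u=3 | in 111 | out 111 | ==
  [11] u=4 | in 111 | out 110 | ==
  [12] u=5 | in 111 | out 010 | ==

Converged values:
  [0] 110
  [1] 111
  [2] 111
  [3] 111
  [4] 110
  [5] 010

yes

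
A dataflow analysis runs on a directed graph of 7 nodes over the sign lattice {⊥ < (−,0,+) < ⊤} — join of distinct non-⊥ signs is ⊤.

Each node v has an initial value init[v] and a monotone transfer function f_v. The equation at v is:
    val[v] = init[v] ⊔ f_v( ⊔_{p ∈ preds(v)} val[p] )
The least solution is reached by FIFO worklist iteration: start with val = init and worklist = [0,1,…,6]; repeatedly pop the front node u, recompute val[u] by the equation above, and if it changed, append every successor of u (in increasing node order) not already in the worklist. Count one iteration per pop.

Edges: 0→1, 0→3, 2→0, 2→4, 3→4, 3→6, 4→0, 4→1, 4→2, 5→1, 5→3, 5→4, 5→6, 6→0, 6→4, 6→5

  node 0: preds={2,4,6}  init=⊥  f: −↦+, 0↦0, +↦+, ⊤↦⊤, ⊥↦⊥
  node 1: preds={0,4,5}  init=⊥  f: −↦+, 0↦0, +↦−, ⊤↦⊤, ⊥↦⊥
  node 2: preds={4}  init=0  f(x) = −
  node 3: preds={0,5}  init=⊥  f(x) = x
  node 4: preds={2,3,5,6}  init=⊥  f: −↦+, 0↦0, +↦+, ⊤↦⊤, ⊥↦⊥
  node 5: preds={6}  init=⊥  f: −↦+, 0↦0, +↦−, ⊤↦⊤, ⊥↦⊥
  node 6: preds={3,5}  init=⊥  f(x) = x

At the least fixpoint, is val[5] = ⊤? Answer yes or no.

Worklist (23 pops):
  #1 pop 0: in=0 → 0 (was ⊥); enqueue []
  #2 pop 1: in=0 → 0 (was ⊥); enqueue []
  #3 pop 2: in=⊥ → ⊤ (was 0); enqueue [0]
  #4 pop 3: in=0 → 0 (was ⊥); enqueue []
  #5 pop 4: in=⊤ → ⊤ (was ⊥); enqueue [1,2]
  #6 pop 5: in=⊥ → ⊥ (no change)
  #7 pop 6: in=0 → 0 (was ⊥); enqueue [4,5]
  #8 pop 0: in=⊤ → ⊤ (was 0); enqueue [3]
  #9 pop 1: in=⊤ → ⊤ (was 0); enqueue []
  #10 pop 2: in=⊤ → ⊤ (no change)
  #11 pop 4: in=⊤ → ⊤ (no change)
  #12 pop 5: in=0 → 0 (was ⊥); enqueue [1,4,6]
  #13 pop 3: in=⊤ → ⊤ (was 0); enqueue []
  #14 pop 1: in=⊤ → ⊤ (no change)
  #15 pop 4: in=⊤ → ⊤ (no change)
  #16 pop 6: in=⊤ → ⊤ (was 0); enqueue [0,4,5]
  #17 pop 0: in=⊤ → ⊤ (no change)
  #18 pop 4: in=⊤ → ⊤ (no change)
  #19 pop 5: in=⊤ → ⊤ (was 0); enqueue [1,3,4,6]
  #20 pop 1: in=⊤ → ⊤ (no change)
  #21 pop 3: in=⊤ → ⊤ (no change)
  #22 pop 4: in=⊤ → ⊤ (no change)
  #23 pop 6: in=⊤ → ⊤ (no change)

Fixpoint:
  val[0] = ⊤
  val[1] = ⊤
  val[2] = ⊤
  val[3] = ⊤
  val[4] = ⊤
  val[5] = ⊤
  val[6] = ⊤

yes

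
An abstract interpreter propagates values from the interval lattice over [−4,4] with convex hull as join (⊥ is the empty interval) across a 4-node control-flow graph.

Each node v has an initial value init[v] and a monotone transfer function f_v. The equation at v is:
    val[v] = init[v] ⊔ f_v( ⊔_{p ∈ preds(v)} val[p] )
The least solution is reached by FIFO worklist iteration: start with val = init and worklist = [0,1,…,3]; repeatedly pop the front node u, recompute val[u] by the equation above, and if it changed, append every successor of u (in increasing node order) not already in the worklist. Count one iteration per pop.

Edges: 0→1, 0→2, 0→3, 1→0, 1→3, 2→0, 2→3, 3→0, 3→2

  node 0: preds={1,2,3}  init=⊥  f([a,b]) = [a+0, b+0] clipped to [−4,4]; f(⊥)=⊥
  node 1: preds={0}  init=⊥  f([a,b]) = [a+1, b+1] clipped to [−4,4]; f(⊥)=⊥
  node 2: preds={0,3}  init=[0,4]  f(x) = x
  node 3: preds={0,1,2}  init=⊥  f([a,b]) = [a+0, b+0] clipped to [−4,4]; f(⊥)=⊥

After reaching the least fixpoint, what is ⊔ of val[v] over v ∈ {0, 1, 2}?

[0,4]

Iteration log — 6 steps:
  step 1. node 0  ⊔preds=[0,4]  new=[0,4]  old=⊥  +wl: 
  step 2. node 1  ⊔preds=[0,4]  new=[1,4]  old=⊥  +wl: 0
  step 3. node 2  ⊔preds=[0,4]  new=[0,4]  stable
  step 4. node 3  ⊔preds=[0,4]  new=[0,4]  old=⊥  +wl: 2
  step 5. node 0  ⊔preds=[0,4]  new=[0,4]  stable
  step 6. node 2  ⊔preds=[0,4]  new=[0,4]  stable

Least fixpoint reached:
  node 0: [0,4]
  node 1: [1,4]
  node 2: [0,4]
  node 3: [0,4]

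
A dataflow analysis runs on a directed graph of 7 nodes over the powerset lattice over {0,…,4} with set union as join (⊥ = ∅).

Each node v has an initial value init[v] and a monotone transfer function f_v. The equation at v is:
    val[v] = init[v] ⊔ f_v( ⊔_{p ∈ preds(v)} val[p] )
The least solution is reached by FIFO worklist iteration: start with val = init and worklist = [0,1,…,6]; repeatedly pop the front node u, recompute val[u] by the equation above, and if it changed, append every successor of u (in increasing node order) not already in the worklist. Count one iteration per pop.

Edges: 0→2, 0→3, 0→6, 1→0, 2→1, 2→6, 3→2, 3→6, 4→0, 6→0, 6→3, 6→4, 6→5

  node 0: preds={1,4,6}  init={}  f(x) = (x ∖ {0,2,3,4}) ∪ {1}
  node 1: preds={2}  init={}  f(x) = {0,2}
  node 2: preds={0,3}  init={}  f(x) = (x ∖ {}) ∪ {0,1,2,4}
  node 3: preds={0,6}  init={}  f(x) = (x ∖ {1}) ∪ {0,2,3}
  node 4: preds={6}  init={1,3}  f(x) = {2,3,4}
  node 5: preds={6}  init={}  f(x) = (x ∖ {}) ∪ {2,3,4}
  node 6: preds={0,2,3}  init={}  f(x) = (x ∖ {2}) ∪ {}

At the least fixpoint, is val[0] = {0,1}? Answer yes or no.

Iteration log — 16 steps:
  step 1. node 0  ⊔preds={1,3}  new={1}  old={}  +wl: 
  step 2. node 1  ⊔preds={}  new={0,2}  old={}  +wl: 0
  step 3. node 2  ⊔preds={1}  new={0,1,2,4}  old={}  +wl: 1
  step 4. node 3  ⊔preds={1}  new={0,2,3}  old={}  +wl: 2
  step 5. node 4  ⊔preds={}  new={1,2,3,4}  old={1,3}  +wl: 
  step 6. node 5  ⊔preds={}  new={2,3,4}  old={}  +wl: 
  step 7. node 6  ⊔preds={0,1,2,3,4}  new={0,1,3,4}  old={}  +wl: 3,4,5
  step 8. node 0  ⊔preds={0,1,2,3,4}  new={1}  stable
  step 9. node 1  ⊔preds={0,1,2,4}  new={0,2}  stable
  step 10. node 2  ⊔preds={0,1,2,3}  new={0,1,2,3,4}  old={0,1,2,4}  +wl: 1,6
  step 11. node 3  ⊔preds={0,1,3,4}  new={0,2,3,4}  old={0,2,3}  +wl: 2
  step 12. node 4  ⊔preds={0,1,3,4}  new={1,2,3,4}  stable
  step 13. node 5  ⊔preds={0,1,3,4}  new={0,1,2,3,4}  old={2,3,4}  +wl: 
  step 14. node 1  ⊔preds={0,1,2,3,4}  new={0,2}  stable
  step 15. node 6  ⊔preds={0,1,2,3,4}  new={0,1,3,4}  stable
  step 16. node 2  ⊔preds={0,1,2,3,4}  new={0,1,2,3,4}  stable

Least fixpoint reached:
  node 0: {1}
  node 1: {0,2}
  node 2: {0,1,2,3,4}
  node 3: {0,2,3,4}
  node 4: {1,2,3,4}
  node 5: {0,1,2,3,4}
  node 6: {0,1,3,4}

no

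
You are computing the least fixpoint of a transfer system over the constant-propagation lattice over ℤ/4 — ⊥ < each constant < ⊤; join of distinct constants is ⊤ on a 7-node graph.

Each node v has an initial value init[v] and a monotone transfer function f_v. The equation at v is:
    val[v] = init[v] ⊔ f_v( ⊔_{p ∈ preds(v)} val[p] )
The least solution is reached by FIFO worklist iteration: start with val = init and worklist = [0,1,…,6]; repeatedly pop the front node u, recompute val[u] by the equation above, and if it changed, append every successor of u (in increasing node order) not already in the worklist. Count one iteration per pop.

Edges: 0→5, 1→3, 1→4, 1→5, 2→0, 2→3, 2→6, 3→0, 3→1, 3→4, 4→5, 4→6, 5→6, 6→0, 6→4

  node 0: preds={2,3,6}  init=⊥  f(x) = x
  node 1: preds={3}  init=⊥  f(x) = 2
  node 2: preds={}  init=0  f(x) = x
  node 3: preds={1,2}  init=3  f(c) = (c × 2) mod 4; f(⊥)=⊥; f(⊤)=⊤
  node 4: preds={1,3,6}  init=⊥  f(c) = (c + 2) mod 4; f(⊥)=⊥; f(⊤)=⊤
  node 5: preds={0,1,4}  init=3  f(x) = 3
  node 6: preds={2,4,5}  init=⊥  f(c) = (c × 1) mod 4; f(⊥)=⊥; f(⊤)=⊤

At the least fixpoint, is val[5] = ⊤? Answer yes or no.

no

Trace (10 dequeues):
  [1] u=0 | in ⊤ | out ⊤ | prev ⊥ | push {}
  [2] u=1 | in 3 | out 2 | prev ⊥ | push {}
  [3] u=2 | in ⊥ | out 0 | ==
  [4] u=3 | in ⊤ | out ⊤ | prev 3 | push {0,1}
  [5] u=4 | in ⊤ | out ⊤ | prev ⊥ | push {}
  [6] u=5 | in ⊤ | out 3 | ==
  [7] u=6 | in ⊤ | out ⊤ | prev ⊥ | push {4}
  [8] u=0 | in ⊤ | out ⊤ | ==
  [9] u=1 | in ⊤ | out 2 | ==
  [10] u=4 | in ⊤ | out ⊤ | ==

Converged values:
  [0] ⊤
  [1] 2
  [2] 0
  [3] ⊤
  [4] ⊤
  [5] 3
  [6] ⊤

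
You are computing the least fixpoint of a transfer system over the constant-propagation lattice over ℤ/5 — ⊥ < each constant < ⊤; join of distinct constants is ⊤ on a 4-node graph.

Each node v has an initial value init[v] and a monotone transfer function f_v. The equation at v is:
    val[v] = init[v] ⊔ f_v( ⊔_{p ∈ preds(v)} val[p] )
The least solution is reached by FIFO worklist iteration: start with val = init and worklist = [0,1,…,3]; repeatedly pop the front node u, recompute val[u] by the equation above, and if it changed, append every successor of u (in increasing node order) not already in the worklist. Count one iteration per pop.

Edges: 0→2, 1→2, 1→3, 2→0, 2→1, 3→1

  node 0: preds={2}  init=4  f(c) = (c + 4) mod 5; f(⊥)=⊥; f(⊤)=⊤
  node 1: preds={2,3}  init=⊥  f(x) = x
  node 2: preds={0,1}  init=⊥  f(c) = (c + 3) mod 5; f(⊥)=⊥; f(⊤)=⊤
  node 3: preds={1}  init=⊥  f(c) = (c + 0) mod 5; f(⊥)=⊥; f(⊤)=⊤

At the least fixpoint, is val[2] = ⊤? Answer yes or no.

yes

Worklist (13 pops):
  #1 pop 0: in=⊥ → 4 (no change)
  #2 pop 1: in=⊥ → ⊥ (no change)
  #3 pop 2: in=4 → 2 (was ⊥); enqueue [0,1]
  #4 pop 3: in=⊥ → ⊥ (no change)
  #5 pop 0: in=2 → ⊤ (was 4); enqueue [2]
  #6 pop 1: in=2 → 2 (was ⊥); enqueue [3]
  #7 pop 2: in=⊤ → ⊤ (was 2); enqueue [0,1]
  #8 pop 3: in=2 → 2 (was ⊥); enqueue []
  #9 pop 0: in=⊤ → ⊤ (no change)
  #10 pop 1: in=⊤ → ⊤ (was 2); enqueue [2,3]
  #11 pop 2: in=⊤ → ⊤ (no change)
  #12 pop 3: in=⊤ → ⊤ (was 2); enqueue [1]
  #13 pop 1: in=⊤ → ⊤ (no change)

Fixpoint:
  val[0] = ⊤
  val[1] = ⊤
  val[2] = ⊤
  val[3] = ⊤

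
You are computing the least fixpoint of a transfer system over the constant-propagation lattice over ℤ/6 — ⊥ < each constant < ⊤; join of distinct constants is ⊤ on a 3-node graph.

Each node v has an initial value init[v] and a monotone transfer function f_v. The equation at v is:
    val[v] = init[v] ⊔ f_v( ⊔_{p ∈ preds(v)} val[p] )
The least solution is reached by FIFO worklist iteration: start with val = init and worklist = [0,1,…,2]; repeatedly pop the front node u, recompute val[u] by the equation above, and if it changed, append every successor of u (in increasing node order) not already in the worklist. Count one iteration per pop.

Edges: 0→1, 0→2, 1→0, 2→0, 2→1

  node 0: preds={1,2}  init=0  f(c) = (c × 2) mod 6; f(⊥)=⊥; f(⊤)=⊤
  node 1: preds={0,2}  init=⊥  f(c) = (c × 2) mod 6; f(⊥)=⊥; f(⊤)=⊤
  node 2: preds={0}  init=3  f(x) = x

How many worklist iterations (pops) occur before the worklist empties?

6

Iteration log — 6 steps:
  step 1. node 0  ⊔preds=3  new=0  stable
  step 2. node 1  ⊔preds=⊤  new=⊤  old=⊥  +wl: 0
  step 3. node 2  ⊔preds=0  new=⊤  old=3  +wl: 1
  step 4. node 0  ⊔preds=⊤  new=⊤  old=0  +wl: 2
  step 5. node 1  ⊔preds=⊤  new=⊤  stable
  step 6. node 2  ⊔preds=⊤  new=⊤  stable

Least fixpoint reached:
  node 0: ⊤
  node 1: ⊤
  node 2: ⊤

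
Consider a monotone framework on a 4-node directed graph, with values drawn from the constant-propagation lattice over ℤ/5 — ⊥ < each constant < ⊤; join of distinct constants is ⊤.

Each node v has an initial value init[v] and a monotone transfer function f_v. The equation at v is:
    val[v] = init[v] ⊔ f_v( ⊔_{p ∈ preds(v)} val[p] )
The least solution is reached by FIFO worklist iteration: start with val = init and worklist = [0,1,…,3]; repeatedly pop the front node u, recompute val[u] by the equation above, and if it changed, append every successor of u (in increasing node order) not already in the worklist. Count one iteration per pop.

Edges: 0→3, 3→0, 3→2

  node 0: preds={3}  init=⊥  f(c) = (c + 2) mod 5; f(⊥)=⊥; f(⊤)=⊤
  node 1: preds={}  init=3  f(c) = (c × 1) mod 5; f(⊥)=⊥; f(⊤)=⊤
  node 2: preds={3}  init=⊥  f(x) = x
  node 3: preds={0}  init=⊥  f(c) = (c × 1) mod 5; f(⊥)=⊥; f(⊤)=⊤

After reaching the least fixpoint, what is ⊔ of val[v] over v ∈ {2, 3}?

Iteration log — 4 steps:
  step 1. node 0  ⊔preds=⊥  new=⊥  stable
  step 2. node 1  ⊔preds=⊥  new=3  stable
  step 3. node 2  ⊔preds=⊥  new=⊥  stable
  step 4. node 3  ⊔preds=⊥  new=⊥  stable

Least fixpoint reached:
  node 0: ⊥
  node 1: 3
  node 2: ⊥
  node 3: ⊥

⊥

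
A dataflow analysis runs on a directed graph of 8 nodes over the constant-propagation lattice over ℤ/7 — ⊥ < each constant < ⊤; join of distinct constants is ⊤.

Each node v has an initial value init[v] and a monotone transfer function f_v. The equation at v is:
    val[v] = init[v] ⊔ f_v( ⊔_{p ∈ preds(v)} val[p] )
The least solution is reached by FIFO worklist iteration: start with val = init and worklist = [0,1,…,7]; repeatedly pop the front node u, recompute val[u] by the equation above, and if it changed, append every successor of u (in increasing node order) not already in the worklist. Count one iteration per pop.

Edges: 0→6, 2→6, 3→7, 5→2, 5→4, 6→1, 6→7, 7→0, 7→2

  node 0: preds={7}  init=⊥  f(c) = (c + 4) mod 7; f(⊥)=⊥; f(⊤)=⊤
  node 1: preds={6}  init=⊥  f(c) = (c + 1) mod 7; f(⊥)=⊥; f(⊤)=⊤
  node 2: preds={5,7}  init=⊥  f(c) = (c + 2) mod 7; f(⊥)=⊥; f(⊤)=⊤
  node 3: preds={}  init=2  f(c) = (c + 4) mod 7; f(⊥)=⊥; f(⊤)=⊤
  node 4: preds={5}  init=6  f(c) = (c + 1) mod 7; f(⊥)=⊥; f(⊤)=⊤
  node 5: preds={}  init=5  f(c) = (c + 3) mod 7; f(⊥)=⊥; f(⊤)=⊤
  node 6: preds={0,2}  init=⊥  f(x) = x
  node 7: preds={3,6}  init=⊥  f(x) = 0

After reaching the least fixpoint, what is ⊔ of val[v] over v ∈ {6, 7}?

Worklist (14 pops):
  #1 pop 0: in=⊥ → ⊥ (no change)
  #2 pop 1: in=⊥ → ⊥ (no change)
  #3 pop 2: in=5 → 0 (was ⊥); enqueue []
  #4 pop 3: in=⊥ → 2 (no change)
  #5 pop 4: in=5 → 6 (no change)
  #6 pop 5: in=⊥ → 5 (no change)
  #7 pop 6: in=0 → 0 (was ⊥); enqueue [1]
  #8 pop 7: in=⊤ → 0 (was ⊥); enqueue [0,2]
  #9 pop 1: in=0 → 1 (was ⊥); enqueue []
  #10 pop 0: in=0 → 4 (was ⊥); enqueue [6]
  #11 pop 2: in=⊤ → ⊤ (was 0); enqueue []
  #12 pop 6: in=⊤ → ⊤ (was 0); enqueue [1,7]
  #13 pop 1: in=⊤ → ⊤ (was 1); enqueue []
  #14 pop 7: in=⊤ → 0 (no change)

Fixpoint:
  val[0] = 4
  val[1] = ⊤
  val[2] = ⊤
  val[3] = 2
  val[4] = 6
  val[5] = 5
  val[6] = ⊤
  val[7] = 0

⊤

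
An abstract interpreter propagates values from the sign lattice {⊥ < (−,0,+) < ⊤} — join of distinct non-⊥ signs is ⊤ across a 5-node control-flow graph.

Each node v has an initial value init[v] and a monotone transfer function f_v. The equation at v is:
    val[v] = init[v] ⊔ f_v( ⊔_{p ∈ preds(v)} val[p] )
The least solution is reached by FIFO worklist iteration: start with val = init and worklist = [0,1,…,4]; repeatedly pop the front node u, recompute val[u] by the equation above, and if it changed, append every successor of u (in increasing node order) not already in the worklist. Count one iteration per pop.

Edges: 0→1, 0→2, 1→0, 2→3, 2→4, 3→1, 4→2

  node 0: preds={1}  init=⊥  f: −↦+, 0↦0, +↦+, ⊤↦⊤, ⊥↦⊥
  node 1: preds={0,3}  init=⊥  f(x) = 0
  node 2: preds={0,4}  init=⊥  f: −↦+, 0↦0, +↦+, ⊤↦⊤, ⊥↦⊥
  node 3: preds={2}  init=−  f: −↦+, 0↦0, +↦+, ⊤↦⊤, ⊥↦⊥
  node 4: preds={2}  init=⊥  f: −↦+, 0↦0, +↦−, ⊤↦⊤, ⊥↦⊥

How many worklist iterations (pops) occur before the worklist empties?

12

Iteration log — 12 steps:
  step 1. node 0  ⊔preds=⊥  new=⊥  stable
  step 2. node 1  ⊔preds=−  new=0  old=⊥  +wl: 0
  step 3. node 2  ⊔preds=⊥  new=⊥  stable
  step 4. node 3  ⊔preds=⊥  new=−  stable
  step 5. node 4  ⊔preds=⊥  new=⊥  stable
  step 6. node 0  ⊔preds=0  new=0  old=⊥  +wl: 1,2
  step 7. node 1  ⊔preds=⊤  new=0  stable
  step 8. node 2  ⊔preds=0  new=0  old=⊥  +wl: 3,4
  step 9. node 3  ⊔preds=0  new=⊤  old=−  +wl: 1
  step 10. node 4  ⊔preds=0  new=0  old=⊥  +wl: 2
  step 11. node 1  ⊔preds=⊤  new=0  stable
  step 12. node 2  ⊔preds=0  new=0  stable

Least fixpoint reached:
  node 0: 0
  node 1: 0
  node 2: 0
  node 3: ⊤
  node 4: 0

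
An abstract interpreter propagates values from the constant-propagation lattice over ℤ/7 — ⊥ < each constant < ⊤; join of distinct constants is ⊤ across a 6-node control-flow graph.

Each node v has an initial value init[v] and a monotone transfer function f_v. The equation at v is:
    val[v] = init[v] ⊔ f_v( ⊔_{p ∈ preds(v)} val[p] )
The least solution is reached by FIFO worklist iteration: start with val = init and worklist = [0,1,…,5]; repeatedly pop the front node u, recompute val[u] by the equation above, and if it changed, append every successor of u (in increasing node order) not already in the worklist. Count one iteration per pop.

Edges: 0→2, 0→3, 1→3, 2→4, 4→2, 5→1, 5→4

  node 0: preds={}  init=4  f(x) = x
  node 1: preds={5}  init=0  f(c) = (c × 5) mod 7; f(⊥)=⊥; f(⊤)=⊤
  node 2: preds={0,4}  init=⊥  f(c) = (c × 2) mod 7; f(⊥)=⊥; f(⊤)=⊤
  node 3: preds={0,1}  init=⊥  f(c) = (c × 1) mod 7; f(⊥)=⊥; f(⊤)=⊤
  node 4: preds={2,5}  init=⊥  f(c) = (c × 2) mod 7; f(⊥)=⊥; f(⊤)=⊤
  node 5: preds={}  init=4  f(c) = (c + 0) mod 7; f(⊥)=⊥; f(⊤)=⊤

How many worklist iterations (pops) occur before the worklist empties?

Iteration log — 8 steps:
  step 1. node 0  ⊔preds=⊥  new=4  stable
  step 2. node 1  ⊔preds=4  new=⊤  old=0  +wl: 
  step 3. node 2  ⊔preds=4  new=1  old=⊥  +wl: 
  step 4. node 3  ⊔preds=⊤  new=⊤  old=⊥  +wl: 
  step 5. node 4  ⊔preds=⊤  new=⊤  old=⊥  +wl: 2
  step 6. node 5  ⊔preds=⊥  new=4  stable
  step 7. node 2  ⊔preds=⊤  new=⊤  old=1  +wl: 4
  step 8. node 4  ⊔preds=⊤  new=⊤  stable

Least fixpoint reached:
  node 0: 4
  node 1: ⊤
  node 2: ⊤
  node 3: ⊤
  node 4: ⊤
  node 5: 4

8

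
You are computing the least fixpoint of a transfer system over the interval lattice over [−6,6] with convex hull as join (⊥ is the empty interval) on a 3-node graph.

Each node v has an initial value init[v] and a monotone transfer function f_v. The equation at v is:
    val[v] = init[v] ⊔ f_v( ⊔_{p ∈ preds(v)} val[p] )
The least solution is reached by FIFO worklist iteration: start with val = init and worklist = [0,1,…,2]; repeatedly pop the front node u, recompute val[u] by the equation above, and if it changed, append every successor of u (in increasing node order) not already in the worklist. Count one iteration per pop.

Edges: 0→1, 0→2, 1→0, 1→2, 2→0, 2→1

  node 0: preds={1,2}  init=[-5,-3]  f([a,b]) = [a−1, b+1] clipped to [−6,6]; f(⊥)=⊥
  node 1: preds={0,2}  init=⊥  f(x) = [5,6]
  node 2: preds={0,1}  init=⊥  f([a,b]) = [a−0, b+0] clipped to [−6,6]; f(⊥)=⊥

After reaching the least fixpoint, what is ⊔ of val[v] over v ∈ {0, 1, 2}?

Iteration log — 8 steps:
  step 1. node 0  ⊔preds=⊥  new=[-5,-3]  stable
  step 2. node 1  ⊔preds=[-5,-3]  new=[5,6]  old=⊥  +wl: 0
  step 3. node 2  ⊔preds=[-5,6]  new=[-5,6]  old=⊥  +wl: 1
  step 4. node 0  ⊔preds=[-5,6]  new=[-6,6]  old=[-5,-3]  +wl: 2
  step 5. node 1  ⊔preds=[-6,6]  new=[5,6]  stable
  step 6. node 2  ⊔preds=[-6,6]  new=[-6,6]  old=[-5,6]  +wl: 0,1
  step 7. node 0  ⊔preds=[-6,6]  new=[-6,6]  stable
  step 8. node 1  ⊔preds=[-6,6]  new=[5,6]  stable

Least fixpoint reached:
  node 0: [-6,6]
  node 1: [5,6]
  node 2: [-6,6]

[-6,6]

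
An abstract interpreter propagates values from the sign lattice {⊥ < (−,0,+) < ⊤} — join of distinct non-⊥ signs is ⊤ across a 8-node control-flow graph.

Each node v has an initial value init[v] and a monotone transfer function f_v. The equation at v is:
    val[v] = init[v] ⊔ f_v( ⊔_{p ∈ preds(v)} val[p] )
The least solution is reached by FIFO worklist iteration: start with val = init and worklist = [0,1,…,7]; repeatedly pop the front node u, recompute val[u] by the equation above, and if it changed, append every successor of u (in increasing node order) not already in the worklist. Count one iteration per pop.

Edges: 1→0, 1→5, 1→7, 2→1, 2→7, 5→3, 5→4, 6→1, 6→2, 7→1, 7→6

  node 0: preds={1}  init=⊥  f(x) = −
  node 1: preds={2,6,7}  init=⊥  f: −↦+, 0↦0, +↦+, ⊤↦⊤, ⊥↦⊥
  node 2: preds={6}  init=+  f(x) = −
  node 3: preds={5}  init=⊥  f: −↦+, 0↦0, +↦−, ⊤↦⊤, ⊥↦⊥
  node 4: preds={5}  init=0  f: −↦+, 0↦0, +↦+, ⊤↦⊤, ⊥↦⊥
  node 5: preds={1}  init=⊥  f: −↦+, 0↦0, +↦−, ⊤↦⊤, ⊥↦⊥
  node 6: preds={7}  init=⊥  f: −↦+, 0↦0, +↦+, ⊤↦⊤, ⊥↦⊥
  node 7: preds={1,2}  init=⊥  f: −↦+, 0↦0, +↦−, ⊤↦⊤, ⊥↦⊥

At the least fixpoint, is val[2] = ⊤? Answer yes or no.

Iteration log — 20 steps:
  step 1. node 0  ⊔preds=⊥  new=−  old=⊥  +wl: 
  step 2. node 1  ⊔preds=+  new=+  old=⊥  +wl: 0
  step 3. node 2  ⊔preds=⊥  new=⊤  old=+  +wl: 1
  step 4. node 3  ⊔preds=⊥  new=⊥  stable
  step 5. node 4  ⊔preds=⊥  new=0  stable
  step 6. node 5  ⊔preds=+  new=−  old=⊥  +wl: 3,4
  step 7. node 6  ⊔preds=⊥  new=⊥  stable
  step 8. node 7  ⊔preds=⊤  new=⊤  old=⊥  +wl: 6
  step 9. node 0  ⊔preds=+  new=−  stable
  step 10. node 1  ⊔preds=⊤  new=⊤  old=+  +wl: 0,5,7
  step 11. node 3  ⊔preds=−  new=+  old=⊥  +wl: 
  step 12. node 4  ⊔preds=−  new=⊤  old=0  +wl: 
  step 13. node 6  ⊔preds=⊤  new=⊤  old=⊥  +wl: 1,2
  step 14. node 0  ⊔preds=⊤  new=−  stable
  step 15. node 5  ⊔preds=⊤  new=⊤  old=−  +wl: 3,4
  step 16. node 7  ⊔preds=⊤  new=⊤  stable
  step 17. node 1  ⊔preds=⊤  new=⊤  stable
  step 18. node 2  ⊔preds=⊤  new=⊤  stable
  step 19. node 3  ⊔preds=⊤  new=⊤  old=+  +wl: 
  step 20. node 4  ⊔preds=⊤  new=⊤  stable

Least fixpoint reached:
  node 0: −
  node 1: ⊤
  node 2: ⊤
  node 3: ⊤
  node 4: ⊤
  node 5: ⊤
  node 6: ⊤
  node 7: ⊤

yes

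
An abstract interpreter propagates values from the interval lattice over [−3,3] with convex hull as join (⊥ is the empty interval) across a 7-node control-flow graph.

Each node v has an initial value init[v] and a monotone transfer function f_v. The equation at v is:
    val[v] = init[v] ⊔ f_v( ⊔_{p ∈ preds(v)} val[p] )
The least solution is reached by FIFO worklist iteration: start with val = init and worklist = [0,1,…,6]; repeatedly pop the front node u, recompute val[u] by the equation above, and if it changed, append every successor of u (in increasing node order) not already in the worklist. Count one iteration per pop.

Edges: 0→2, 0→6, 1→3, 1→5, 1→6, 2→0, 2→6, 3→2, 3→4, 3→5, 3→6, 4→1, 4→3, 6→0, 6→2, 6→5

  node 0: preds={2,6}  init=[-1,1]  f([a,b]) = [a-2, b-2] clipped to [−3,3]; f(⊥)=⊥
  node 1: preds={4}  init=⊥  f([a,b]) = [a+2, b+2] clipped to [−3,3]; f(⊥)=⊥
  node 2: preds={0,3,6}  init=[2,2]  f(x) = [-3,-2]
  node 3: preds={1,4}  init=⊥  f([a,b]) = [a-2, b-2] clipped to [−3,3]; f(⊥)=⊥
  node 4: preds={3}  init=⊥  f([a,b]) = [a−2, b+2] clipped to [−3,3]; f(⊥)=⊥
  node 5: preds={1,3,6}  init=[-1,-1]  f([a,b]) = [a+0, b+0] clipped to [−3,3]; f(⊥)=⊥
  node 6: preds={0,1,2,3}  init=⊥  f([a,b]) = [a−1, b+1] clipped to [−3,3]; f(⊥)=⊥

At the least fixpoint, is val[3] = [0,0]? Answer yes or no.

Worklist (11 pops):
  #1 pop 0: in=[2,2] → [-1,1] (no change)
  #2 pop 1: in=⊥ → ⊥ (no change)
  #3 pop 2: in=[-1,1] → [-3,2] (was [2,2]); enqueue [0]
  #4 pop 3: in=⊥ → ⊥ (no change)
  #5 pop 4: in=⊥ → ⊥ (no change)
  #6 pop 5: in=⊥ → [-1,-1] (no change)
  #7 pop 6: in=[-3,2] → [-3,3] (was ⊥); enqueue [2,5]
  #8 pop 0: in=[-3,3] → [-3,1] (was [-1,1]); enqueue [6]
  #9 pop 2: in=[-3,3] → [-3,2] (no change)
  #10 pop 5: in=[-3,3] → [-3,3] (was [-1,-1]); enqueue []
  #11 pop 6: in=[-3,2] → [-3,3] (no change)

Fixpoint:
  val[0] = [-3,1]
  val[1] = ⊥
  val[2] = [-3,2]
  val[3] = ⊥
  val[4] = ⊥
  val[5] = [-3,3]
  val[6] = [-3,3]

no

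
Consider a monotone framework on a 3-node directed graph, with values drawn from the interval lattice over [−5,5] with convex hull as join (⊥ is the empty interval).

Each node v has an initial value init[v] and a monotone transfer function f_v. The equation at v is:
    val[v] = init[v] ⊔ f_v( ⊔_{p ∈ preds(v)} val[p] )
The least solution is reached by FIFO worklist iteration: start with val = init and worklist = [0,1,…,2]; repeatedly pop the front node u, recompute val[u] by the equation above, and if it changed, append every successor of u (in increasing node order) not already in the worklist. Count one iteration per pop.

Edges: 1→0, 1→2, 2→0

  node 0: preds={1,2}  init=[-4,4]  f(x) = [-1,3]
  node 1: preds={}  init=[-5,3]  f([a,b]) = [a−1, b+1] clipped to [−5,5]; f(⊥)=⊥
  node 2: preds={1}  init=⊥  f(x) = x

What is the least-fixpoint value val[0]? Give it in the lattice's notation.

Iteration log — 4 steps:
  step 1. node 0  ⊔preds=[-5,3]  new=[-4,4]  stable
  step 2. node 1  ⊔preds=⊥  new=[-5,3]  stable
  step 3. node 2  ⊔preds=[-5,3]  new=[-5,3]  old=⊥  +wl: 0
  step 4. node 0  ⊔preds=[-5,3]  new=[-4,4]  stable

Least fixpoint reached:
  node 0: [-4,4]
  node 1: [-5,3]
  node 2: [-5,3]

[-4,4]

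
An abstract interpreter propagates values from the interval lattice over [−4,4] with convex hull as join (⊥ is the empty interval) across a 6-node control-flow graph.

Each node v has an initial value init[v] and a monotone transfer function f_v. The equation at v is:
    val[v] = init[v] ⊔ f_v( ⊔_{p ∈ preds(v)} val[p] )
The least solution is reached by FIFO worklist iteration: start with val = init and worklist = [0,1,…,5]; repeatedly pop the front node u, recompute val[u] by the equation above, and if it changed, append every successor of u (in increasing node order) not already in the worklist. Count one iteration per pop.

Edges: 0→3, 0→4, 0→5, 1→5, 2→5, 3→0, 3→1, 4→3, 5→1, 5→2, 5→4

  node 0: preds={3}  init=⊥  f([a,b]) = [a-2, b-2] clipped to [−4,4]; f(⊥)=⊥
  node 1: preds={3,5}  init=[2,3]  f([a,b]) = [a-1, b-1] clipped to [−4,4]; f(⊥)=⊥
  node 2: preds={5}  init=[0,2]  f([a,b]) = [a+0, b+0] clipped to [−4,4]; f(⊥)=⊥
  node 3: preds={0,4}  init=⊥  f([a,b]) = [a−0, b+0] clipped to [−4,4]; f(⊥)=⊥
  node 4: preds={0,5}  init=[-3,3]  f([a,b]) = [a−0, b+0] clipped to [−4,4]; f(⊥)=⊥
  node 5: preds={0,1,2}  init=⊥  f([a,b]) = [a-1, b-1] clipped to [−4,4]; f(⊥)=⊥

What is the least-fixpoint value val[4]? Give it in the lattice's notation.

[-4,3]

Worklist (17 pops):
  #1 pop 0: in=⊥ → ⊥ (no change)
  #2 pop 1: in=⊥ → [2,3] (no change)
  #3 pop 2: in=⊥ → [0,2] (no change)
  #4 pop 3: in=[-3,3] → [-3,3] (was ⊥); enqueue [0,1]
  #5 pop 4: in=⊥ → [-3,3] (no change)
  #6 pop 5: in=[0,3] → [-1,2] (was ⊥); enqueue [2,4]
  #7 pop 0: in=[-3,3] → [-4,1] (was ⊥); enqueue [3,5]
  #8 pop 1: in=[-3,3] → [-4,3] (was [2,3]); enqueue []
  #9 pop 2: in=[-1,2] → [-1,2] (was [0,2]); enqueue []
  #10 pop 4: in=[-4,2] → [-4,3] (was [-3,3]); enqueue []
  #11 pop 3: in=[-4,3] → [-4,3] (was [-3,3]); enqueue [0,1]
  #12 pop 5: in=[-4,3] → [-4,2] (was [-1,2]); enqueue [2,4]
  #13 pop 0: in=[-4,3] → [-4,1] (no change)
  #14 pop 1: in=[-4,3] → [-4,3] (no change)
  #15 pop 2: in=[-4,2] → [-4,2] (was [-1,2]); enqueue [5]
  #16 pop 4: in=[-4,2] → [-4,3] (no change)
  #17 pop 5: in=[-4,3] → [-4,2] (no change)

Fixpoint:
  val[0] = [-4,1]
  val[1] = [-4,3]
  val[2] = [-4,2]
  val[3] = [-4,3]
  val[4] = [-4,3]
  val[5] = [-4,2]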